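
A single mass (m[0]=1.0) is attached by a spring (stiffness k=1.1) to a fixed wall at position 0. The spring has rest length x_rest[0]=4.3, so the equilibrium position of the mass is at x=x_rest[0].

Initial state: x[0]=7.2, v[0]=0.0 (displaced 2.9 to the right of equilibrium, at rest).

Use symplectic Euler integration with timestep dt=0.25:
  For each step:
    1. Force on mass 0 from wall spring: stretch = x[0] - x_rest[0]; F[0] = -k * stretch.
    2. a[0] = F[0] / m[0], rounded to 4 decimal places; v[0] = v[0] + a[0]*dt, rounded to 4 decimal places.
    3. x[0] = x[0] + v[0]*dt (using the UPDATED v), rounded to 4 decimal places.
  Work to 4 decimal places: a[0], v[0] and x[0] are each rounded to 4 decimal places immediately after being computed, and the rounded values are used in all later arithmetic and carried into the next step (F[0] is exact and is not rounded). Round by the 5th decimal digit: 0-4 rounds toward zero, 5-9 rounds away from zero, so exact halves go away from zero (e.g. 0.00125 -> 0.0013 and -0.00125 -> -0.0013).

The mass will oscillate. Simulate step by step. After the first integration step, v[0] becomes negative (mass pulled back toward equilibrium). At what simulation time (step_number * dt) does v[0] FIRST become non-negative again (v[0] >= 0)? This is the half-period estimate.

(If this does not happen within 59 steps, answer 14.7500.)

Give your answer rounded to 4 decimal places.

Answer: 3.0000

Derivation:
Step 0: x=[7.2000] v=[0.0000]
Step 1: x=[7.0006] v=[-0.7975]
Step 2: x=[6.6156] v=[-1.5402]
Step 3: x=[6.0714] v=[-2.1770]
Step 4: x=[5.4054] v=[-2.6641]
Step 5: x=[4.6634] v=[-2.9681]
Step 6: x=[3.8964] v=[-3.0680]
Step 7: x=[3.1572] v=[-2.9570]
Step 8: x=[2.4965] v=[-2.6427]
Step 9: x=[1.9598] v=[-2.1467]
Step 10: x=[1.5840] v=[-1.5032]
Step 11: x=[1.3949] v=[-0.7563]
Step 12: x=[1.4056] v=[0.0426]
First v>=0 after going negative at step 12, time=3.0000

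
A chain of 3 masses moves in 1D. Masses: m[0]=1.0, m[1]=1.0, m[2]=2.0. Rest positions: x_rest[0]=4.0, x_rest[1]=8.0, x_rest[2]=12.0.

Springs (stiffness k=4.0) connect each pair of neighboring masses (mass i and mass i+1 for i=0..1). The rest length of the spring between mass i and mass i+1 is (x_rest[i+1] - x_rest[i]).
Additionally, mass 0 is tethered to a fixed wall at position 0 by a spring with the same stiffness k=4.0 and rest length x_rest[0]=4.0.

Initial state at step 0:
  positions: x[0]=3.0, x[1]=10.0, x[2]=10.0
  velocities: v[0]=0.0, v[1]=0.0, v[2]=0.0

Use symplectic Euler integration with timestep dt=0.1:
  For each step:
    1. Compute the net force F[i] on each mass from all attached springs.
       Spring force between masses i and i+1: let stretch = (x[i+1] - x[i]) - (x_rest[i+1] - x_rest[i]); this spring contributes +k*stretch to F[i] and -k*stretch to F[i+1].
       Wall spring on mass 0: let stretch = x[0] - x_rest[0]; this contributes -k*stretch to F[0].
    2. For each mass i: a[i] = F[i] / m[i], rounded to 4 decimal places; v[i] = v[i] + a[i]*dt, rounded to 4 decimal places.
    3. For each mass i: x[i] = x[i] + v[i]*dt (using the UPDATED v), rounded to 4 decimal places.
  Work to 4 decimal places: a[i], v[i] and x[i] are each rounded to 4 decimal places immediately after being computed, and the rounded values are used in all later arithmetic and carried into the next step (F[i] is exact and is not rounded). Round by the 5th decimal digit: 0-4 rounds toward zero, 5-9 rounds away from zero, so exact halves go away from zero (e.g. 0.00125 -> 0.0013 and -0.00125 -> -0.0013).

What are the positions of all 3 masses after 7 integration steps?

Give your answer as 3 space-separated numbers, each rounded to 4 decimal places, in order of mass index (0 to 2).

Answer: 5.0639 5.4652 11.4830

Derivation:
Step 0: x=[3.0000 10.0000 10.0000] v=[0.0000 0.0000 0.0000]
Step 1: x=[3.1600 9.7200 10.0800] v=[1.6000 -2.8000 0.8000]
Step 2: x=[3.4560 9.1920 10.2328] v=[2.9600 -5.2800 1.5280]
Step 3: x=[3.8432 8.4762 10.4448] v=[3.8720 -7.1581 2.1198]
Step 4: x=[4.2620 7.6538 10.6974] v=[4.1879 -8.2239 2.5261]
Step 5: x=[4.6460 6.8175 10.9691] v=[3.8398 -8.3632 2.7174]
Step 6: x=[4.9310 6.0604 11.2378] v=[2.8500 -7.5712 2.6871]
Step 7: x=[5.0639 5.4652 11.4830] v=[1.3294 -5.9520 2.4516]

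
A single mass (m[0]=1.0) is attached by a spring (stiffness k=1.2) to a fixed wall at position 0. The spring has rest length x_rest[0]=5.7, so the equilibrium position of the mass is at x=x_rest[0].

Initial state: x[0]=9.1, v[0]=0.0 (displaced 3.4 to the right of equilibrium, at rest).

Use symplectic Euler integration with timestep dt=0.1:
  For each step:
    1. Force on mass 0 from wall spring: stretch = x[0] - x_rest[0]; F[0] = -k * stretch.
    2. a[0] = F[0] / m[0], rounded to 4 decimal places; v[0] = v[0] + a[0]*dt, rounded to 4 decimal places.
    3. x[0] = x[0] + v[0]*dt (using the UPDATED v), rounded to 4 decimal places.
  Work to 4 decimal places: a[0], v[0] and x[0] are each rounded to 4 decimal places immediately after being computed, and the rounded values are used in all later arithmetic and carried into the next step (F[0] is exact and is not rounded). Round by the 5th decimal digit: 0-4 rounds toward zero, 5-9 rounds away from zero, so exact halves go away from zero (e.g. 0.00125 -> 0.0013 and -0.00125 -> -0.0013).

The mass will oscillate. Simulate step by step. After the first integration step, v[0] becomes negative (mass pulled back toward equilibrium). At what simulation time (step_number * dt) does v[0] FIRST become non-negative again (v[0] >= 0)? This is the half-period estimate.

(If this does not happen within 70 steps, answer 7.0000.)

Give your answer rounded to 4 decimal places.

Answer: 2.9000

Derivation:
Step 0: x=[9.1000] v=[0.0000]
Step 1: x=[9.0592] v=[-0.4080]
Step 2: x=[8.9781] v=[-0.8111]
Step 3: x=[8.8577] v=[-1.2045]
Step 4: x=[8.6994] v=[-1.5834]
Step 5: x=[8.5051] v=[-1.9433]
Step 6: x=[8.2771] v=[-2.2799]
Step 7: x=[8.0182] v=[-2.5892]
Step 8: x=[7.7315] v=[-2.8674]
Step 9: x=[7.4204] v=[-3.1112]
Step 10: x=[7.0886] v=[-3.3177]
Step 11: x=[6.7402] v=[-3.4843]
Step 12: x=[6.3793] v=[-3.6091]
Step 13: x=[6.0102] v=[-3.6906]
Step 14: x=[5.6374] v=[-3.7278]
Step 15: x=[5.2654] v=[-3.7203]
Step 16: x=[4.8986] v=[-3.6682]
Step 17: x=[4.5414] v=[-3.5720]
Step 18: x=[4.1981] v=[-3.4330]
Step 19: x=[3.8728] v=[-3.2528]
Step 20: x=[3.5695] v=[-3.0335]
Step 21: x=[3.2917] v=[-2.7778]
Step 22: x=[3.0428] v=[-2.4888]
Step 23: x=[2.8258] v=[-2.1699]
Step 24: x=[2.6433] v=[-1.8250]
Step 25: x=[2.4975] v=[-1.4582]
Step 26: x=[2.3901] v=[-1.0739]
Step 27: x=[2.3224] v=[-0.6767]
Step 28: x=[2.2953] v=[-0.2714]
Step 29: x=[2.3090] v=[0.1372]
First v>=0 after going negative at step 29, time=2.9000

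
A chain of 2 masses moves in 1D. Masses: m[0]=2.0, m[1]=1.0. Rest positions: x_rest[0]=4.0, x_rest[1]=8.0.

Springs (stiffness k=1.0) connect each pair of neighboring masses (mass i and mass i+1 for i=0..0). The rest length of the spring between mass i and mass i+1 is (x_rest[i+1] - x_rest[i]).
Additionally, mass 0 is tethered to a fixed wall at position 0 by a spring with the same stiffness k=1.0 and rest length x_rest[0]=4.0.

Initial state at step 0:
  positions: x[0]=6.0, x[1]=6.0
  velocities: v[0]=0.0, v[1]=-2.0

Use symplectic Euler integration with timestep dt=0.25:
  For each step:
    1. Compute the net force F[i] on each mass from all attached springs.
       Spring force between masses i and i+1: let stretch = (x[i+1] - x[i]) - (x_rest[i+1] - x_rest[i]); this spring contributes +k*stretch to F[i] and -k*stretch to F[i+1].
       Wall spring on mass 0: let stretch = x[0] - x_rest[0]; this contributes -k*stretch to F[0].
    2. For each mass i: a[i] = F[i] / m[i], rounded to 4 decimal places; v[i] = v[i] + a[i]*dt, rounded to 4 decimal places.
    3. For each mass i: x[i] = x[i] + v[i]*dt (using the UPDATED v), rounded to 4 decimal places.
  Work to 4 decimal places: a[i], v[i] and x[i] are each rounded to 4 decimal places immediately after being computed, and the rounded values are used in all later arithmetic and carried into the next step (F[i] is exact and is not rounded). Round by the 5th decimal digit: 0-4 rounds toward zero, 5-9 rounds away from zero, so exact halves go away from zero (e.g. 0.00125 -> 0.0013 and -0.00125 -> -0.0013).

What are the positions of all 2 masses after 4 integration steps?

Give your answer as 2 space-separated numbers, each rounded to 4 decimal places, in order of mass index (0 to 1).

Answer: 4.2589 6.4053

Derivation:
Step 0: x=[6.0000 6.0000] v=[0.0000 -2.0000]
Step 1: x=[5.8125 5.7500] v=[-0.7500 -1.0000]
Step 2: x=[5.4414 5.7539] v=[-1.4844 0.0156]
Step 3: x=[4.9100 5.9883] v=[-2.1255 0.9375]
Step 4: x=[4.2589 6.4053] v=[-2.6045 1.6679]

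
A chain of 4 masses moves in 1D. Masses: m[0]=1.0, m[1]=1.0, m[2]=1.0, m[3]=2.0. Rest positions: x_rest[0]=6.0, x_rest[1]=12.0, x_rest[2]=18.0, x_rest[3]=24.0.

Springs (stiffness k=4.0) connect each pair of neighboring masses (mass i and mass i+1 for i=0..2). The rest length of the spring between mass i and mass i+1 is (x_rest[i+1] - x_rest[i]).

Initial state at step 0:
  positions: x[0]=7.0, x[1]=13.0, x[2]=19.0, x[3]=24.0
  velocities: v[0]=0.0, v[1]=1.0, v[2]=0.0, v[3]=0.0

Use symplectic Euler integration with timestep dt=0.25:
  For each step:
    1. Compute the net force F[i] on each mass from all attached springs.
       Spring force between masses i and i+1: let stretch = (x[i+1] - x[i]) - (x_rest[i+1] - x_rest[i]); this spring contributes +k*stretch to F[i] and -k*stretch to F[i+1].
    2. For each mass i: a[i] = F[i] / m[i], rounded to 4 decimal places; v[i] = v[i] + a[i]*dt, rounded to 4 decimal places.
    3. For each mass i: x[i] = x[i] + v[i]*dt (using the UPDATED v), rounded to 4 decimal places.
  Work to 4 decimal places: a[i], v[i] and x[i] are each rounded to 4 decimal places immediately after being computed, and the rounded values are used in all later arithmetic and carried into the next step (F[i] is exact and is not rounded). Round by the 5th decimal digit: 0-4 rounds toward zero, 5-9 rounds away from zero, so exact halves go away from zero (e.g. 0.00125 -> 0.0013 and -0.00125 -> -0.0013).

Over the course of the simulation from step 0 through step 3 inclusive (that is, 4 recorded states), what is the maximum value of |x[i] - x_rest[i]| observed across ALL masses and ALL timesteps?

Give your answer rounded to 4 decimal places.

Step 0: x=[7.0000 13.0000 19.0000 24.0000] v=[0.0000 1.0000 0.0000 0.0000]
Step 1: x=[7.0000 13.2500 18.7500 24.1250] v=[0.0000 1.0000 -1.0000 0.5000]
Step 2: x=[7.0625 13.3125 18.4688 24.3281] v=[0.2500 0.2500 -1.1250 0.8125]
Step 3: x=[7.1875 13.1016 18.3633 24.5488] v=[0.5000 -0.8437 -0.4220 0.8829]
Max displacement = 1.3125

Answer: 1.3125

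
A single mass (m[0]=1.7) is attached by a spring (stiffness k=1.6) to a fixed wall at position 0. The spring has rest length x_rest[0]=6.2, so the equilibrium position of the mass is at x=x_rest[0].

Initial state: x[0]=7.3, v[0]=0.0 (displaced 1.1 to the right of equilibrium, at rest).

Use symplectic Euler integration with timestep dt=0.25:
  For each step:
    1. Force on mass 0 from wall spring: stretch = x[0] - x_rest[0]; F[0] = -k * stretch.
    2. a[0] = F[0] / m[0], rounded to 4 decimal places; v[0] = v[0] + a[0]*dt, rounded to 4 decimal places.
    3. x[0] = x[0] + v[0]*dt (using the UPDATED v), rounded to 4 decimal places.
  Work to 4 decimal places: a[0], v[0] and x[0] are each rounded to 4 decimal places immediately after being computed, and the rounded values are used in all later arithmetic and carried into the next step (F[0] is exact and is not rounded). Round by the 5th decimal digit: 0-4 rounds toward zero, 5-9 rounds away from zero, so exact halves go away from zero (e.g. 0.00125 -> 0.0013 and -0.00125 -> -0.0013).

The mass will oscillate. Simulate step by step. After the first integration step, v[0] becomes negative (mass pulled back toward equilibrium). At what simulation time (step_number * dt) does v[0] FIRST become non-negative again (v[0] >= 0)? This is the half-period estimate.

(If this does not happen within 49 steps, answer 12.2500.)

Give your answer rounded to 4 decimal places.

Step 0: x=[7.3000] v=[0.0000]
Step 1: x=[7.2353] v=[-0.2588]
Step 2: x=[7.1097] v=[-0.5024]
Step 3: x=[6.9306] v=[-0.7165]
Step 4: x=[6.7085] v=[-0.8884]
Step 5: x=[6.4565] v=[-1.0081]
Step 6: x=[6.1894] v=[-1.0685]
Step 7: x=[5.9229] v=[-1.0660]
Step 8: x=[5.6727] v=[-1.0008]
Step 9: x=[5.4535] v=[-0.8767]
Step 10: x=[5.2782] v=[-0.7011]
Step 11: x=[5.1572] v=[-0.4842]
Step 12: x=[5.0975] v=[-0.2388]
Step 13: x=[5.1027] v=[0.0206]
First v>=0 after going negative at step 13, time=3.2500

Answer: 3.2500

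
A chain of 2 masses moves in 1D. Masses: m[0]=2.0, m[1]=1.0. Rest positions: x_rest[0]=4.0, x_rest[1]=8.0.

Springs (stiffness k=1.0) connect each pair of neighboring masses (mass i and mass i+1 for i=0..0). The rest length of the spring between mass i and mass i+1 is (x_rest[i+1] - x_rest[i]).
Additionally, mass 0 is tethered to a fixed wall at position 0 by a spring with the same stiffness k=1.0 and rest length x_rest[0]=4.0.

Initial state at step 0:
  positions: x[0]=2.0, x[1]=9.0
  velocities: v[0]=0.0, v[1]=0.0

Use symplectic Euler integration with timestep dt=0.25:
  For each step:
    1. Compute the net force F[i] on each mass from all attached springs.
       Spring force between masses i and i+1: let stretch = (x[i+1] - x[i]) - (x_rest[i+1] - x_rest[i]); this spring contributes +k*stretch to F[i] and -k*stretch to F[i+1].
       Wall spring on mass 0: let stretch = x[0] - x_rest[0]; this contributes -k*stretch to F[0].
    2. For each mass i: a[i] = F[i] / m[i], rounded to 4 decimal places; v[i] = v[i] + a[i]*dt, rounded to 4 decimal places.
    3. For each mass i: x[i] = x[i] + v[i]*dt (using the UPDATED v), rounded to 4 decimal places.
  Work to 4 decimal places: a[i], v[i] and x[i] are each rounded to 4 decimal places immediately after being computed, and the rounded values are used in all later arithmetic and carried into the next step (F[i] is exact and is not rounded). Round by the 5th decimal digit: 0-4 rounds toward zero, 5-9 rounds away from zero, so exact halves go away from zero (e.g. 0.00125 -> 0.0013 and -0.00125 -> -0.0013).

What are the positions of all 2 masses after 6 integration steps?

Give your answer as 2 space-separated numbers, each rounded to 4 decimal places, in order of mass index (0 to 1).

Answer: 4.3184 6.3824

Derivation:
Step 0: x=[2.0000 9.0000] v=[0.0000 0.0000]
Step 1: x=[2.1563 8.8125] v=[0.6250 -0.7500]
Step 2: x=[2.4532 8.4590] v=[1.1875 -1.4141]
Step 3: x=[2.8611 7.9801] v=[1.6316 -1.9156]
Step 4: x=[3.3396 7.4313] v=[1.9139 -2.1954]
Step 5: x=[3.8416 6.8767] v=[2.0079 -2.2183]
Step 6: x=[4.3184 6.3824] v=[1.9071 -1.9771]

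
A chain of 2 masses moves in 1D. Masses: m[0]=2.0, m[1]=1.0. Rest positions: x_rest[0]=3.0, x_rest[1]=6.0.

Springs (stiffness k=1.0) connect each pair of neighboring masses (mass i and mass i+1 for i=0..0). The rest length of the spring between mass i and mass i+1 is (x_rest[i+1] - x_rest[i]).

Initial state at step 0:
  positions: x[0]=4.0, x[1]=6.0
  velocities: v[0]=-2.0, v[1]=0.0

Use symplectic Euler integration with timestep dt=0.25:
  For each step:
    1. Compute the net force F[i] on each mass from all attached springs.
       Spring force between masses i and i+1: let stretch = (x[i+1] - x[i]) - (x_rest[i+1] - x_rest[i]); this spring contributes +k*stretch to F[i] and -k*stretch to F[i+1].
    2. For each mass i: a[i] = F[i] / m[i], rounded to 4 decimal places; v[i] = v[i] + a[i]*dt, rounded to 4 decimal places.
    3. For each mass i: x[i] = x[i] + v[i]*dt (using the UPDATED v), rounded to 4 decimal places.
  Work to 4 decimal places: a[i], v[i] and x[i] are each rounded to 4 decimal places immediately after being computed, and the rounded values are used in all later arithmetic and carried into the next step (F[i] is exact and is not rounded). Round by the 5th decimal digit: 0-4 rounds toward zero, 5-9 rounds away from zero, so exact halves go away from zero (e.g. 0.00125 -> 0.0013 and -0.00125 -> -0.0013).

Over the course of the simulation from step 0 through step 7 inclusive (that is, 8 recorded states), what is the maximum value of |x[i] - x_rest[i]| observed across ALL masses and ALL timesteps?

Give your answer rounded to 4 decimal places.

Answer: 2.3532

Derivation:
Step 0: x=[4.0000 6.0000] v=[-2.0000 0.0000]
Step 1: x=[3.4688 6.0625] v=[-2.1250 0.2500]
Step 2: x=[2.9249 6.1504] v=[-2.1758 0.3516]
Step 3: x=[2.3880 6.2242] v=[-2.1476 0.2952]
Step 4: x=[1.8772 6.2458] v=[-2.0431 0.0862]
Step 5: x=[1.4092 6.1818] v=[-1.8720 -0.2560]
Step 6: x=[0.9966 6.0070] v=[-1.6504 -0.6992]
Step 7: x=[0.6468 5.7066] v=[-1.3991 -1.2018]
Max displacement = 2.3532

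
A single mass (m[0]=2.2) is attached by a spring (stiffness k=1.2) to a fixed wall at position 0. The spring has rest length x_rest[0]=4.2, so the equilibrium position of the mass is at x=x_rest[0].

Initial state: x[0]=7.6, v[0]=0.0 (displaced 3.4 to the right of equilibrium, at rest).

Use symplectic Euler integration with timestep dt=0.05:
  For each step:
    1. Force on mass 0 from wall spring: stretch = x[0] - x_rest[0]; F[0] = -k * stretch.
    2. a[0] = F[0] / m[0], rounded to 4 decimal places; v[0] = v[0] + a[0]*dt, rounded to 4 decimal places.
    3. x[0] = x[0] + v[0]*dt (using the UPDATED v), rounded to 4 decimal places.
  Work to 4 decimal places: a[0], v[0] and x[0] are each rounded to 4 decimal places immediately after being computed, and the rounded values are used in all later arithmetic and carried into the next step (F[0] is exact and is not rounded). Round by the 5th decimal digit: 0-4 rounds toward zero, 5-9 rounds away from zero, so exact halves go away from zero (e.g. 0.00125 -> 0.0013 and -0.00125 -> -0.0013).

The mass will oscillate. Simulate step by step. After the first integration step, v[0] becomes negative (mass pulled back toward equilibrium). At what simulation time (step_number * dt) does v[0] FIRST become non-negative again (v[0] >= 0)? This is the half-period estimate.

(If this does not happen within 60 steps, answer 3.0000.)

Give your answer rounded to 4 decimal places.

Step 0: x=[7.6000] v=[0.0000]
Step 1: x=[7.5954] v=[-0.0927]
Step 2: x=[7.5861] v=[-0.1853]
Step 3: x=[7.5722] v=[-0.2777]
Step 4: x=[7.5537] v=[-0.3697]
Step 5: x=[7.5306] v=[-0.4612]
Step 6: x=[7.5030] v=[-0.5520]
Step 7: x=[7.4709] v=[-0.6421]
Step 8: x=[7.4343] v=[-0.7313]
Step 9: x=[7.3933] v=[-0.8195]
Step 10: x=[7.3480] v=[-0.9066]
Step 11: x=[7.2984] v=[-0.9925]
Step 12: x=[7.2446] v=[-1.0770]
Step 13: x=[7.1866] v=[-1.1600]
Step 14: x=[7.1245] v=[-1.2415]
Step 15: x=[7.0584] v=[-1.3213]
Step 16: x=[6.9884] v=[-1.3993]
Step 17: x=[6.9146] v=[-1.4753]
Step 18: x=[6.8371] v=[-1.5493]
Step 19: x=[6.7560] v=[-1.6212]
Step 20: x=[6.6715] v=[-1.6909]
Step 21: x=[6.5836] v=[-1.7583]
Step 22: x=[6.4924] v=[-1.8233]
Step 23: x=[6.3981] v=[-1.8858]
Step 24: x=[6.3008] v=[-1.9458]
Step 25: x=[6.2006] v=[-2.0031]
Step 26: x=[6.0977] v=[-2.0577]
Step 27: x=[5.9922] v=[-2.1095]
Step 28: x=[5.8843] v=[-2.1584]
Step 29: x=[5.7741] v=[-2.2043]
Step 30: x=[5.6617] v=[-2.2472]
Step 31: x=[5.5473] v=[-2.2871]
Step 32: x=[5.4311] v=[-2.3238]
Step 33: x=[5.3132] v=[-2.3574]
Step 34: x=[5.1938] v=[-2.3878]
Step 35: x=[5.0731] v=[-2.4149]
Step 36: x=[4.9512] v=[-2.4387]
Step 37: x=[4.8282] v=[-2.4592]
Step 38: x=[4.7044] v=[-2.4763]
Step 39: x=[4.5799] v=[-2.4901]
Step 40: x=[4.4549] v=[-2.5005]
Step 41: x=[4.3295] v=[-2.5075]
Step 42: x=[4.2040] v=[-2.5110]
Step 43: x=[4.0784] v=[-2.5111]
Step 44: x=[3.9530] v=[-2.5078]
Step 45: x=[3.8279] v=[-2.5011]
Step 46: x=[3.7034] v=[-2.4910]
Step 47: x=[3.5795] v=[-2.4775]
Step 48: x=[3.4565] v=[-2.4606]
Step 49: x=[3.3345] v=[-2.4403]
Step 50: x=[3.2137] v=[-2.4167]
Step 51: x=[3.0942] v=[-2.3898]
Step 52: x=[2.9762] v=[-2.3596]
Step 53: x=[2.8599] v=[-2.3262]
Step 54: x=[2.7454] v=[-2.2897]
Step 55: x=[2.6329] v=[-2.2500]
Step 56: x=[2.5225] v=[-2.2073]
Step 57: x=[2.4144] v=[-2.1616]
Step 58: x=[2.3088] v=[-2.1129]
Step 59: x=[2.2057] v=[-2.0613]
Step 60: x=[2.1054] v=[-2.0069]
v[0] did not become non-negative within 60 steps; using fallback time=3.0000

Answer: 3.0000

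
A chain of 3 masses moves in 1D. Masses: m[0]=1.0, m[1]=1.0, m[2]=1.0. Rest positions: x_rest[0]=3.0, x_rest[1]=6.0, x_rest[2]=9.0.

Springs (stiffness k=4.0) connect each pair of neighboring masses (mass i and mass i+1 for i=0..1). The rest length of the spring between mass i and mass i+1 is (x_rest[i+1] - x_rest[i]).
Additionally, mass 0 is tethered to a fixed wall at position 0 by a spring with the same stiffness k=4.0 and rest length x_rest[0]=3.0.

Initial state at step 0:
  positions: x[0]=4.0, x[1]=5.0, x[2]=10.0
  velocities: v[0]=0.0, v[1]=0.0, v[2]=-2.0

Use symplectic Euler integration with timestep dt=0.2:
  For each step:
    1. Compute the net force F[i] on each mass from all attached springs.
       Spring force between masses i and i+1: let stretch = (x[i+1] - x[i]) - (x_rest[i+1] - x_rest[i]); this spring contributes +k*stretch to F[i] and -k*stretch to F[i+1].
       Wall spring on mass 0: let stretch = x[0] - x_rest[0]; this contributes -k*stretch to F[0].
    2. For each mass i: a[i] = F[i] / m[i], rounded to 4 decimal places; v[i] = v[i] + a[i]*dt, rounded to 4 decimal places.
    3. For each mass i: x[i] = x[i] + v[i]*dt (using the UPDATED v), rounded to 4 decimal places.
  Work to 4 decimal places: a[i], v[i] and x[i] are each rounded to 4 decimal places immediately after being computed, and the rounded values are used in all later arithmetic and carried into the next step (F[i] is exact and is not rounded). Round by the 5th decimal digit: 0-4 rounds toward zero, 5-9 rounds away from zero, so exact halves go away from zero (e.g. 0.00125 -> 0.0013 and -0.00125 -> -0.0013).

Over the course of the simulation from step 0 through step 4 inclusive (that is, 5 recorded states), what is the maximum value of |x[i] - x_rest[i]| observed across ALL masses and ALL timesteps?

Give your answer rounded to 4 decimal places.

Answer: 1.4755

Derivation:
Step 0: x=[4.0000 5.0000 10.0000] v=[0.0000 0.0000 -2.0000]
Step 1: x=[3.5200 5.6400 9.2800] v=[-2.4000 3.2000 -3.6000]
Step 2: x=[2.8160 6.5232 8.4576] v=[-3.5200 4.4160 -4.1120]
Step 3: x=[2.2546 7.1228 7.8057] v=[-2.8070 2.9978 -3.2595]
Step 4: x=[2.1114 7.0527 7.5245] v=[-0.7161 -0.3504 -1.4058]
Max displacement = 1.4755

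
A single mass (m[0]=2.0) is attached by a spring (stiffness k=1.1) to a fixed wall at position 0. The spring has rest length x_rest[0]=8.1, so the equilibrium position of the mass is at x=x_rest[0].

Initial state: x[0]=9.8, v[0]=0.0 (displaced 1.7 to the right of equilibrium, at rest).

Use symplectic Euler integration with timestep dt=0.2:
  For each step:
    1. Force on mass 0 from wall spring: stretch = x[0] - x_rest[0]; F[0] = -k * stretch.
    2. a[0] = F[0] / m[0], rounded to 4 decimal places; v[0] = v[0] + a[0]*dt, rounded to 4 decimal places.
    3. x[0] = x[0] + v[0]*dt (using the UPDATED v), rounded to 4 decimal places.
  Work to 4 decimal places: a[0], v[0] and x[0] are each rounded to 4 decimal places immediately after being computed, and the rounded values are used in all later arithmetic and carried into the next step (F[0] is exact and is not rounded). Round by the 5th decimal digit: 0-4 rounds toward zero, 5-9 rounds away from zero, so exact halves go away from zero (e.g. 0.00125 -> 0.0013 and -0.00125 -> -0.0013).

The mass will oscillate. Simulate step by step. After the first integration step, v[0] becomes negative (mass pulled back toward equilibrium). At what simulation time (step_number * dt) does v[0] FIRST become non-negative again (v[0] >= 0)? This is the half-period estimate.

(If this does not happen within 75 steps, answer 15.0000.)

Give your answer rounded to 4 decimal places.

Answer: 4.4000

Derivation:
Step 0: x=[9.8000] v=[0.0000]
Step 1: x=[9.7626] v=[-0.1870]
Step 2: x=[9.6886] v=[-0.3699]
Step 3: x=[9.5797] v=[-0.5446]
Step 4: x=[9.4382] v=[-0.7074]
Step 5: x=[9.2673] v=[-0.8546]
Step 6: x=[9.0707] v=[-0.9830]
Step 7: x=[8.8527] v=[-1.0898]
Step 8: x=[8.6182] v=[-1.1726]
Step 9: x=[8.3723] v=[-1.2296]
Step 10: x=[8.1204] v=[-1.2596]
Step 11: x=[7.8680] v=[-1.2618]
Step 12: x=[7.6207] v=[-1.2363]
Step 13: x=[7.3840] v=[-1.1836]
Step 14: x=[7.1630] v=[-1.1048]
Step 15: x=[6.9627] v=[-1.0017]
Step 16: x=[6.7874] v=[-0.8766]
Step 17: x=[6.6410] v=[-0.7322]
Step 18: x=[6.5267] v=[-0.5717]
Step 19: x=[6.4470] v=[-0.3986]
Step 20: x=[6.4036] v=[-0.2168]
Step 21: x=[6.3976] v=[-0.0302]
Step 22: x=[6.4290] v=[0.1571]
First v>=0 after going negative at step 22, time=4.4000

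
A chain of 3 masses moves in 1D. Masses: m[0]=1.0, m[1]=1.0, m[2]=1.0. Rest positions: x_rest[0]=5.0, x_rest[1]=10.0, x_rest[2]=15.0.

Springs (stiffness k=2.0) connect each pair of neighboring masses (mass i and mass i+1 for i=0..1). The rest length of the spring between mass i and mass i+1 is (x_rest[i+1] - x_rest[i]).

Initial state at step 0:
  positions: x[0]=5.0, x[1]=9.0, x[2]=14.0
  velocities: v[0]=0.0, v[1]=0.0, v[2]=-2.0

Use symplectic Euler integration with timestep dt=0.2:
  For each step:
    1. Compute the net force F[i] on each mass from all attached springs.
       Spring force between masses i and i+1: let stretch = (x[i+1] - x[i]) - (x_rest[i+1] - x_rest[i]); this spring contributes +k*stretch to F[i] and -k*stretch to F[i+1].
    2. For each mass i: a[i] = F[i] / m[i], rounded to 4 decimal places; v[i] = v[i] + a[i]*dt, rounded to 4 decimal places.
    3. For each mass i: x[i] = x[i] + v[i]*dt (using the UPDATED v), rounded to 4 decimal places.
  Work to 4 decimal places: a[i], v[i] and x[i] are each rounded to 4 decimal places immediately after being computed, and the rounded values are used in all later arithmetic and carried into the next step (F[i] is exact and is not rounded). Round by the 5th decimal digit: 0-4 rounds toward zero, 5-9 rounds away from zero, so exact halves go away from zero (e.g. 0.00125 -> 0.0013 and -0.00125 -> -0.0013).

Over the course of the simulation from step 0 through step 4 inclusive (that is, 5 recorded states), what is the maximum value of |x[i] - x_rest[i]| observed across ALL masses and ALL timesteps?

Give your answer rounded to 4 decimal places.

Answer: 2.2275

Derivation:
Step 0: x=[5.0000 9.0000 14.0000] v=[0.0000 0.0000 -2.0000]
Step 1: x=[4.9200 9.0800 13.6000] v=[-0.4000 0.4000 -2.0000]
Step 2: x=[4.7728 9.1888 13.2384] v=[-0.7360 0.5440 -1.8080]
Step 3: x=[4.5789 9.2683 12.9528] v=[-0.9696 0.3974 -1.4278]
Step 4: x=[4.3601 9.2674 12.7725] v=[-1.0938 -0.0046 -0.9016]
Max displacement = 2.2275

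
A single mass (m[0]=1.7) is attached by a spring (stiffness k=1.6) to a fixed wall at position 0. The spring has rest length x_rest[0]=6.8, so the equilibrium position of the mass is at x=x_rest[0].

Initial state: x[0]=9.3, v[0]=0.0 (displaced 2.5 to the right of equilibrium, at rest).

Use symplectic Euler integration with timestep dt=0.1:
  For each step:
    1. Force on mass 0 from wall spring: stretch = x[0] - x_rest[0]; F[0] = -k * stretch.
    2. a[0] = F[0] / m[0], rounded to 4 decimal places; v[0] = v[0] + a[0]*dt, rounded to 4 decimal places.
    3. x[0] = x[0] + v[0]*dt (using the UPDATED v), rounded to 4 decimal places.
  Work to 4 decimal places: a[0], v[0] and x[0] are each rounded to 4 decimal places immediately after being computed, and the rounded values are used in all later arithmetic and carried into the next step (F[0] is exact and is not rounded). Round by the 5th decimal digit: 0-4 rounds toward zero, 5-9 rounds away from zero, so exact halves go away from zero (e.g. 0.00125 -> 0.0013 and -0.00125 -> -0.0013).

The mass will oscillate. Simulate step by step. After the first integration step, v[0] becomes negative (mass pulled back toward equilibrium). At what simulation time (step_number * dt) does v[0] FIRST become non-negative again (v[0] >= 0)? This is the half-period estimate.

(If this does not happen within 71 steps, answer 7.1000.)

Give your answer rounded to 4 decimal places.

Step 0: x=[9.3000] v=[0.0000]
Step 1: x=[9.2765] v=[-0.2353]
Step 2: x=[9.2297] v=[-0.4684]
Step 3: x=[9.1600] v=[-0.6971]
Step 4: x=[9.0681] v=[-0.9192]
Step 5: x=[8.9548] v=[-1.1327]
Step 6: x=[8.8213] v=[-1.3355]
Step 7: x=[8.6687] v=[-1.5257]
Step 8: x=[8.4985] v=[-1.7016]
Step 9: x=[8.3124] v=[-1.8615]
Step 10: x=[8.1120] v=[-2.0038]
Step 11: x=[7.8993] v=[-2.1273]
Step 12: x=[7.6762] v=[-2.2308]
Step 13: x=[7.4449] v=[-2.3133]
Step 14: x=[7.2075] v=[-2.3740]
Step 15: x=[6.9663] v=[-2.4124]
Step 16: x=[6.7235] v=[-2.4281]
Step 17: x=[6.4814] v=[-2.4209]
Step 18: x=[6.2423] v=[-2.3909]
Step 19: x=[6.0085] v=[-2.3384]
Step 20: x=[5.7821] v=[-2.2639]
Step 21: x=[5.5653] v=[-2.1681]
Step 22: x=[5.3601] v=[-2.0519]
Step 23: x=[5.1685] v=[-1.9164]
Step 24: x=[4.9922] v=[-1.7629]
Step 25: x=[4.8329] v=[-1.5928]
Step 26: x=[4.6921] v=[-1.4077]
Step 27: x=[4.5712] v=[-1.2093]
Step 28: x=[4.4713] v=[-0.9995]
Step 29: x=[4.3933] v=[-0.7803]
Step 30: x=[4.3379] v=[-0.5538]
Step 31: x=[4.3057] v=[-0.3221]
Step 32: x=[4.2970] v=[-0.0873]
Step 33: x=[4.3118] v=[0.1483]
First v>=0 after going negative at step 33, time=3.3000

Answer: 3.3000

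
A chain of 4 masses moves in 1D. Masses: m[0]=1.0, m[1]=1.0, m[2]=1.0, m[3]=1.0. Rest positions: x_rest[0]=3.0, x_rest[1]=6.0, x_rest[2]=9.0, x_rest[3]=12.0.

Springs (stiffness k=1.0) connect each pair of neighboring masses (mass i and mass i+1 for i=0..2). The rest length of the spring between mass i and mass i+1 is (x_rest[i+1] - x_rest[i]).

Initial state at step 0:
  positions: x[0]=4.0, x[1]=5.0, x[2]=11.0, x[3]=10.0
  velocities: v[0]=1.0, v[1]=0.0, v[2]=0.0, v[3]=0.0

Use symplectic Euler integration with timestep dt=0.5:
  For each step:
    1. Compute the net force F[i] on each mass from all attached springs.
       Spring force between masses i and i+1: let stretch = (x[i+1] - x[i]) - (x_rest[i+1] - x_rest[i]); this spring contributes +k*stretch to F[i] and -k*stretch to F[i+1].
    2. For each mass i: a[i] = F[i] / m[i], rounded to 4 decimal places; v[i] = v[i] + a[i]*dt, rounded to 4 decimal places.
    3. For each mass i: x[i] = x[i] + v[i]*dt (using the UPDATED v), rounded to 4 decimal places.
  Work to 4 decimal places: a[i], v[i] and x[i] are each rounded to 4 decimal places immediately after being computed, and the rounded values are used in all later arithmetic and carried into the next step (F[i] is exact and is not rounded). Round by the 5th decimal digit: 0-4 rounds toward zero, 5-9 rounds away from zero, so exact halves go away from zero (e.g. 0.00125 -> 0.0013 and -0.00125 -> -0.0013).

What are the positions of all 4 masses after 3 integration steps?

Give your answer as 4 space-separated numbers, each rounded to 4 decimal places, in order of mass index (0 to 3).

Answer: 3.8438 8.0313 6.5313 13.0938

Derivation:
Step 0: x=[4.0000 5.0000 11.0000 10.0000] v=[1.0000 0.0000 0.0000 0.0000]
Step 1: x=[4.0000 6.2500 9.2500 11.0000] v=[0.0000 2.5000 -3.5000 2.0000]
Step 2: x=[3.8125 7.6875 7.1875 12.3125] v=[-0.3750 2.8750 -4.1250 2.6250]
Step 3: x=[3.8438 8.0313 6.5313 13.0938] v=[0.0625 0.6875 -1.3125 1.5625]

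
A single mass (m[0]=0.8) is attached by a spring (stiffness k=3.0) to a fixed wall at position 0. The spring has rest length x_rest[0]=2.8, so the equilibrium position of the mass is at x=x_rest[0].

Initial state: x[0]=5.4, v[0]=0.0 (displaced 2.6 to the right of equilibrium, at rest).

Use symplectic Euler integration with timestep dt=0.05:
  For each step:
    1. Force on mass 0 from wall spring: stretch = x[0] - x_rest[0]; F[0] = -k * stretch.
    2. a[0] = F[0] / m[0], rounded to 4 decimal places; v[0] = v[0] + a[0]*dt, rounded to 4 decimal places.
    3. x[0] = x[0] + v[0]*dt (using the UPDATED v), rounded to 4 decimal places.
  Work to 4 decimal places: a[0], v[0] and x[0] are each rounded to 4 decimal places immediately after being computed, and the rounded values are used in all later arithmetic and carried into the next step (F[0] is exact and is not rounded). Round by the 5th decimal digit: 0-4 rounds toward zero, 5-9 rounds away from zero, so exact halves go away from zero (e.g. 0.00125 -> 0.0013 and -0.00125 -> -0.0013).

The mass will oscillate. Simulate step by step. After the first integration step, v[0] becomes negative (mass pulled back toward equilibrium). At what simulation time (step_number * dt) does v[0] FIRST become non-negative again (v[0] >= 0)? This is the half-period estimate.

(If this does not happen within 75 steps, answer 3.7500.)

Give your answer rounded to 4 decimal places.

Step 0: x=[5.4000] v=[0.0000]
Step 1: x=[5.3756] v=[-0.4875]
Step 2: x=[5.3271] v=[-0.9704]
Step 3: x=[5.2549] v=[-1.4442]
Step 4: x=[5.1597] v=[-1.9045]
Step 5: x=[5.0424] v=[-2.3469]
Step 6: x=[4.9040] v=[-2.7674]
Step 7: x=[4.7459] v=[-3.1619]
Step 8: x=[4.5696] v=[-3.5268]
Step 9: x=[4.3767] v=[-3.8586]
Step 10: x=[4.1690] v=[-4.1542]
Step 11: x=[3.9485] v=[-4.4109]
Step 12: x=[3.7172] v=[-4.6262]
Step 13: x=[3.4773] v=[-4.7982]
Step 14: x=[3.2310] v=[-4.9252]
Step 15: x=[2.9807] v=[-5.0060]
Step 16: x=[2.7287] v=[-5.0399]
Step 17: x=[2.4774] v=[-5.0265]
Step 18: x=[2.2291] v=[-4.9660]
Step 19: x=[1.9862] v=[-4.8590]
Step 20: x=[1.7509] v=[-4.7064]
Step 21: x=[1.5254] v=[-4.5097]
Step 22: x=[1.3119] v=[-4.2707]
Step 23: x=[1.1123] v=[-3.9917]
Step 24: x=[0.9285] v=[-3.6753]
Step 25: x=[0.7623] v=[-3.3244]
Step 26: x=[0.6152] v=[-2.9423]
Step 27: x=[0.4886] v=[-2.5327]
Step 28: x=[0.3836] v=[-2.0993]
Step 29: x=[0.3013] v=[-1.6462]
Step 30: x=[0.2424] v=[-1.1777]
Step 31: x=[0.2075] v=[-0.6982]
Step 32: x=[0.1969] v=[-0.2121]
Step 33: x=[0.2107] v=[0.2760]
First v>=0 after going negative at step 33, time=1.6500

Answer: 1.6500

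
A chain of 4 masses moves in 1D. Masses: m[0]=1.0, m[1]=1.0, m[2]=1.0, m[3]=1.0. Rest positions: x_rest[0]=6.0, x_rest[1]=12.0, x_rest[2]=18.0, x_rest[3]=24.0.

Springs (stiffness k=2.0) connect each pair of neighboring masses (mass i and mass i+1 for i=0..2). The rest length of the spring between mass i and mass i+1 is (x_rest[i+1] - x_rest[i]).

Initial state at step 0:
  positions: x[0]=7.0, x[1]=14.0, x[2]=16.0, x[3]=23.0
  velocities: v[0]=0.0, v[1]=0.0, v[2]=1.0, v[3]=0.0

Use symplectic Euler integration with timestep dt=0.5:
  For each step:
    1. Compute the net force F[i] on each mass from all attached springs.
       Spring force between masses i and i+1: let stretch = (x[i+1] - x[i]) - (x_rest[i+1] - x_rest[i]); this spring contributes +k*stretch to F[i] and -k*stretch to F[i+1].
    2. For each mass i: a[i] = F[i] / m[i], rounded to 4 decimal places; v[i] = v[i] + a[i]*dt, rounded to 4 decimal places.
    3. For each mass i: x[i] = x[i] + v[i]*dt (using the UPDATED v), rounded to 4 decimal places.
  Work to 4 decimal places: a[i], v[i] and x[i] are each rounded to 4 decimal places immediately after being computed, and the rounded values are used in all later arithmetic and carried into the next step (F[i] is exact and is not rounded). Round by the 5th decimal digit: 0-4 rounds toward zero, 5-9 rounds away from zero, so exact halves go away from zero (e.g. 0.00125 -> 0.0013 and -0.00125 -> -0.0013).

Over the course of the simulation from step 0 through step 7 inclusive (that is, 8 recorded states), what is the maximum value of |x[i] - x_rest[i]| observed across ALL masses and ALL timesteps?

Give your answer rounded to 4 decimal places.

Step 0: x=[7.0000 14.0000 16.0000 23.0000] v=[0.0000 0.0000 1.0000 0.0000]
Step 1: x=[7.5000 11.5000 19.0000 22.5000] v=[1.0000 -5.0000 6.0000 -1.0000]
Step 2: x=[7.0000 10.7500 20.0000 23.2500] v=[-1.0000 -1.5000 2.0000 1.5000]
Step 3: x=[5.3750 12.7500 18.0000 25.3750] v=[-3.2500 4.0000 -4.0000 4.2500]
Step 4: x=[4.4375 13.6875 17.0625 26.8125] v=[-1.8750 1.8750 -1.8750 2.8750]
Step 5: x=[5.1250 11.6875 19.3125 26.3750] v=[1.3750 -4.0000 4.5000 -0.8750]
Step 6: x=[6.0938 10.2188 21.2813 25.4063] v=[1.9375 -2.9375 3.9375 -1.9375]
Step 7: x=[6.1251 12.2188 19.7813 25.3751] v=[0.0625 4.0000 -3.0000 -0.0625]
Max displacement = 3.2813

Answer: 3.2813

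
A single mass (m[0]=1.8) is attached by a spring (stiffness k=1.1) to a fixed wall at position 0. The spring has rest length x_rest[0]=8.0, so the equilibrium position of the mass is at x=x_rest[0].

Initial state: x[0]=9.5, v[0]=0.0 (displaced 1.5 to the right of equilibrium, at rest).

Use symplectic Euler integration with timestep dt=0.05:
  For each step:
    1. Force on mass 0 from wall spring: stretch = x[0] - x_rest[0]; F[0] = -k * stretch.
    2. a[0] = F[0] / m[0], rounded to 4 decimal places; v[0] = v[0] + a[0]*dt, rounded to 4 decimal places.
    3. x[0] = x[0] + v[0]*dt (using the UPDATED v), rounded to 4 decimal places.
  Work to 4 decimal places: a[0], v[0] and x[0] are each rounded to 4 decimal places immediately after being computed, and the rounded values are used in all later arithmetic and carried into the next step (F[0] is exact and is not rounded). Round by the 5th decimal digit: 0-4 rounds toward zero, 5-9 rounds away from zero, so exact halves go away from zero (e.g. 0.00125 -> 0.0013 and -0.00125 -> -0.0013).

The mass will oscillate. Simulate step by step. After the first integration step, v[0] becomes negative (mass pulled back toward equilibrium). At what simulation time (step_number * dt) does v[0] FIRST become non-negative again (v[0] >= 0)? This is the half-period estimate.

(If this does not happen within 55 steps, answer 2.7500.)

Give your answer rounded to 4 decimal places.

Step 0: x=[9.5000] v=[0.0000]
Step 1: x=[9.4977] v=[-0.0458]
Step 2: x=[9.4931] v=[-0.0916]
Step 3: x=[9.4862] v=[-0.1372]
Step 4: x=[9.4771] v=[-0.1826]
Step 5: x=[9.4657] v=[-0.2277]
Step 6: x=[9.4521] v=[-0.2725]
Step 7: x=[9.4363] v=[-0.3169]
Step 8: x=[9.4183] v=[-0.3608]
Step 9: x=[9.3981] v=[-0.4041]
Step 10: x=[9.3758] v=[-0.4468]
Step 11: x=[9.3514] v=[-0.4888]
Step 12: x=[9.3249] v=[-0.5301]
Step 13: x=[9.2964] v=[-0.5706]
Step 14: x=[9.2659] v=[-0.6102]
Step 15: x=[9.2335] v=[-0.6489]
Step 16: x=[9.1992] v=[-0.6866]
Step 17: x=[9.1630] v=[-0.7232]
Step 18: x=[9.1251] v=[-0.7587]
Step 19: x=[9.0854] v=[-0.7931]
Step 20: x=[9.0441] v=[-0.8263]
Step 21: x=[9.0012] v=[-0.8582]
Step 22: x=[8.9568] v=[-0.8888]
Step 23: x=[8.9109] v=[-0.9180]
Step 24: x=[8.8636] v=[-0.9458]
Step 25: x=[8.8150] v=[-0.9722]
Step 26: x=[8.7651] v=[-0.9971]
Step 27: x=[8.7141] v=[-1.0205]
Step 28: x=[8.6620] v=[-1.0423]
Step 29: x=[8.6089] v=[-1.0625]
Step 30: x=[8.5548] v=[-1.0811]
Step 31: x=[8.4999] v=[-1.0981]
Step 32: x=[8.4442] v=[-1.1134]
Step 33: x=[8.3879] v=[-1.1270]
Step 34: x=[8.3310] v=[-1.1389]
Step 35: x=[8.2736] v=[-1.1490]
Step 36: x=[8.2157] v=[-1.1574]
Step 37: x=[8.1575] v=[-1.1640]
Step 38: x=[8.0991] v=[-1.1688]
Step 39: x=[8.0405] v=[-1.1718]
Step 40: x=[7.9819] v=[-1.1730]
Step 41: x=[7.9233] v=[-1.1724]
Step 42: x=[7.8648] v=[-1.1701]
Step 43: x=[7.8065] v=[-1.1660]
Step 44: x=[7.7485] v=[-1.1601]
Step 45: x=[7.6909] v=[-1.1524]
Step 46: x=[7.6338] v=[-1.1430]
Step 47: x=[7.5772] v=[-1.1318]
Step 48: x=[7.5213] v=[-1.1189]
Step 49: x=[7.4661] v=[-1.1043]
Step 50: x=[7.4117] v=[-1.0880]
Step 51: x=[7.3582] v=[-1.0700]
Step 52: x=[7.3057] v=[-1.0504]
Step 53: x=[7.2542] v=[-1.0292]
Step 54: x=[7.2039] v=[-1.0064]
Step 55: x=[7.1548] v=[-0.9821]
v[0] did not become non-negative within 55 steps; using fallback time=2.7500

Answer: 2.7500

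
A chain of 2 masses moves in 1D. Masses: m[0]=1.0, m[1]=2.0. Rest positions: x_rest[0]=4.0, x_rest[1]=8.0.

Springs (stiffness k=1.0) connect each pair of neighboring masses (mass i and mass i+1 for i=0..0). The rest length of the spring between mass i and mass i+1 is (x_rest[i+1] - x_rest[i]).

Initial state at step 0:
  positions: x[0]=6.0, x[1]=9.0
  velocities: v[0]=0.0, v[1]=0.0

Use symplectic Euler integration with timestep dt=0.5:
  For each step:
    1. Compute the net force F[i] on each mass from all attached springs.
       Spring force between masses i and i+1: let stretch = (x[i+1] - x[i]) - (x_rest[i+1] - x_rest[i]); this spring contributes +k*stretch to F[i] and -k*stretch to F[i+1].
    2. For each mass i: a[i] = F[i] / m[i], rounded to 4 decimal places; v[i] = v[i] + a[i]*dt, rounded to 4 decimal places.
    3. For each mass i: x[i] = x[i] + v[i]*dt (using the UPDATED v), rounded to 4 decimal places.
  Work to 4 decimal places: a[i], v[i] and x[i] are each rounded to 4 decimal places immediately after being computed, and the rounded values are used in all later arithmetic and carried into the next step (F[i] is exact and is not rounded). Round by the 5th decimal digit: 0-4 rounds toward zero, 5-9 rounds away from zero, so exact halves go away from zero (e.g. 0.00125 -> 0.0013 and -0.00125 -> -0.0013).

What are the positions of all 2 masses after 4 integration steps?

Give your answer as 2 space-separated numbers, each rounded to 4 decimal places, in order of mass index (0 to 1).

Step 0: x=[6.0000 9.0000] v=[0.0000 0.0000]
Step 1: x=[5.7500 9.1250] v=[-0.5000 0.2500]
Step 2: x=[5.3438 9.3282] v=[-0.8125 0.4063]
Step 3: x=[4.9337 9.5333] v=[-0.8203 0.4102]
Step 4: x=[4.6735 9.6635] v=[-0.5205 0.2603]

Answer: 4.6735 9.6635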